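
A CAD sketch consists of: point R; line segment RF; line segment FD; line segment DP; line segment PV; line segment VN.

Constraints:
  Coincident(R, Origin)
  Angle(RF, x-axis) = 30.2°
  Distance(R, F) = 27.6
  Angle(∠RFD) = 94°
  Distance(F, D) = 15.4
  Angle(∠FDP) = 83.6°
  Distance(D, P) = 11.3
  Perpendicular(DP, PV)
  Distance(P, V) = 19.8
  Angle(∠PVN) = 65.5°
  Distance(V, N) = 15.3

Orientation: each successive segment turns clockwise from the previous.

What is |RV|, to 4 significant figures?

18.86

∠FDP = 83.6° gives DP at -152.2° from the x-axis; with |DP| = 11.3, P = (22.51, -4.124). DP is perpendicular to PV, so PV runs at 117.8°; with |PV| = 19.8, V = (13.28, 13.39). Then |RV| = |V − R| = 18.86.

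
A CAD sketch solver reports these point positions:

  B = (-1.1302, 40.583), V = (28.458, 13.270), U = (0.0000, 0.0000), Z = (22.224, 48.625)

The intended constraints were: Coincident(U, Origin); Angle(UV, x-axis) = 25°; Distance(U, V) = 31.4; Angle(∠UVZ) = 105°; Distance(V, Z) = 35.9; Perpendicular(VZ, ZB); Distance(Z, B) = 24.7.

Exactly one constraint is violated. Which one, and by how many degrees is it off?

Perpendicular(VZ, ZB) — off by 9.00°.

U = (0.00, 0.00) ✓; UV at 25.00° ✓; |UV| = 31.40 ✓; ∠UVZ = 105.0° ✓; |VZ| = 35.90 ✓; ∠(VZ, ZB) = 99.00° ✗; |ZB| = 24.70 ✓.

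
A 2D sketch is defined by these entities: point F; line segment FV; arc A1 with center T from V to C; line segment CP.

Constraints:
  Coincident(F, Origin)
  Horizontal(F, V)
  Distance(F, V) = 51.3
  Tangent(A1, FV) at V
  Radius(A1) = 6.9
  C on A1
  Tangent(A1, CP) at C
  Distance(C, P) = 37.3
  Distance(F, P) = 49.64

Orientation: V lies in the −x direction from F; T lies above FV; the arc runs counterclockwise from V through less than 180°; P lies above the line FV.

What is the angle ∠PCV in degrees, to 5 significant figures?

146.05°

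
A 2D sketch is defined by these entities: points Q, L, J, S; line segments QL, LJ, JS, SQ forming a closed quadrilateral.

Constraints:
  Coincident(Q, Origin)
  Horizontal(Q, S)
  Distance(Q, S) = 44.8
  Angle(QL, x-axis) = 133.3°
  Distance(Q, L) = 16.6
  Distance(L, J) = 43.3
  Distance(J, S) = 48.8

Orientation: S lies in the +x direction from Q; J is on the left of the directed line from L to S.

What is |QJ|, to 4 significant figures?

46.48

Q is at the origin; QS is horizontal with |QS| = 44.8 and S in +x, so S = (44.8, 0). QL runs at 133.3° with |QL| = 16.6, so L = (-11.38, 12.08). J is determined by |LJ| = 43.3 and |JS| = 48.8 together: it lies at the intersection of circle(L, 43.3) and circle(S, 48.8). With |LS| = 57.47, the foot of the radical line on LS is 24.33 from L and the perpendicular offset is √(43.3² − 24.33²) = 35.82. Taking the left-of-LS solution: J = (19.93, 41.99).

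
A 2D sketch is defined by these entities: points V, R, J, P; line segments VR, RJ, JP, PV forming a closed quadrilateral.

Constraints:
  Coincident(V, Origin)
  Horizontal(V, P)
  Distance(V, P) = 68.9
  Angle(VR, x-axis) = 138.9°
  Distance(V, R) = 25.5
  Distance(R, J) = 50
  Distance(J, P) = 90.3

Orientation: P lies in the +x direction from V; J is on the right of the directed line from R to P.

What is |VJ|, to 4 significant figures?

36.36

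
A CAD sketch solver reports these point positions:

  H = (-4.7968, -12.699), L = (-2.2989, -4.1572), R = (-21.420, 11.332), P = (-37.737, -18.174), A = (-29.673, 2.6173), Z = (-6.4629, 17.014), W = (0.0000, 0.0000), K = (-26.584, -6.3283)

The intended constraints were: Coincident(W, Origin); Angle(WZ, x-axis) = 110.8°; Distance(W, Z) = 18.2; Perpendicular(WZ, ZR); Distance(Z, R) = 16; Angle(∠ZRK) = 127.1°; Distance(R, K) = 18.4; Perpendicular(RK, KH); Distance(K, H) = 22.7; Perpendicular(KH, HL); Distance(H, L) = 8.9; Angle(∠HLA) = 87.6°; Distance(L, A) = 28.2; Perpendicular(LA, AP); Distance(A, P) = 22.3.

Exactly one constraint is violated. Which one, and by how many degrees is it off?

Perpendicular(LA, AP) — off by 7.30°.

W = (0.00, 0.00) ✓; WZ at 110.8° ✓; |WZ| = 18.20 ✓; ∠(WZ, ZR) = 90.00° ✓; |ZR| = 16.00 ✓; ∠ZRK = 127.1° ✓; |RK| = 18.40 ✓; ∠(RK, KH) = 90.00° ✓; |KH| = 22.70 ✓; ∠(KH, HL) = 90.00° ✓; |HL| = 8.900 ✓; ∠HLA = 87.60° ✓; |LA| = 28.20 ✓; ∠(LA, AP) = 82.70° ✗; |AP| = 22.30 ✓.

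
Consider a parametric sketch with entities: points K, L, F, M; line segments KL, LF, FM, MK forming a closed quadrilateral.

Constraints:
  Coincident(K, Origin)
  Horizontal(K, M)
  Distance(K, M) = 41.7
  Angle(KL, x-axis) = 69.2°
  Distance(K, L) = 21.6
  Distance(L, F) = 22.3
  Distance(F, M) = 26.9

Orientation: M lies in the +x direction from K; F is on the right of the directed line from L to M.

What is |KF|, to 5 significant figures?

14.845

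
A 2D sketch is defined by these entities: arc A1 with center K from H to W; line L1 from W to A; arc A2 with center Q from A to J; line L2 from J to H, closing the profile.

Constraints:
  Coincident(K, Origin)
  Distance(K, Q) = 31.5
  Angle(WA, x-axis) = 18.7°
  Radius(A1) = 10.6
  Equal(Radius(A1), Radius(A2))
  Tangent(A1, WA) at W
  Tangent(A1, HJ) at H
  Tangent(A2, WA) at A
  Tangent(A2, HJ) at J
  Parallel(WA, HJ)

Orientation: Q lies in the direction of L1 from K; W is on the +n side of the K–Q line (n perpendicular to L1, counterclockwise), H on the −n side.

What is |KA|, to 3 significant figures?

33.2

The slot axis is L1's direction at 18.7°, so u = (cos 18.7°, sin 18.7°) = (0.947, 0.321) and n = (−sin 18.7°, cos 18.7°) = (-0.321, 0.947). K is at the origin and Q lies 31.5 along u from K, so Q = 31.5·u = (29.8, 10.1). Tangency of A1 to both parallel lines with radius 10.6 puts W and H at K ± 10.6·n: W = (-3.40, 10.0), H = (3.40, -10.0). Equal radii place A and J the same way about Q: A = Q + 10.6·n = (26.4, 20.1), J = Q − 10.6·n = (33.2, 0.0589). Then |KA| = |A − K| = 33.2.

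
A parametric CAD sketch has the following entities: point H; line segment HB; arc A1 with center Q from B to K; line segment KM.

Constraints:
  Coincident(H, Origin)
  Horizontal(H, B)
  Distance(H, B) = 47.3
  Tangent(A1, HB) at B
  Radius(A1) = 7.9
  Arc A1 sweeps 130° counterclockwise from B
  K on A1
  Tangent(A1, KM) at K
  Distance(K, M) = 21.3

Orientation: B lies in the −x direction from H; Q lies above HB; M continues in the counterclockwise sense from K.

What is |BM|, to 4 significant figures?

30.27

H is at the origin; H and B share the same y with |HB| = 47.3 and B on the −x side, so B = (-47.30, 0.000). A1 meets HB tangentially, so QB is at right angles to HB, so Q = B + (0, 7.9) = (-47.30, 7.900). On A1, B sits at bearing -90° from Q; a 130° counterclockwise sweep puts K at bearing 40°, so K = Q + 7.9·(cos 40°, sin 40°) = (-41.25, 12.98). The tangent condition forces QK to be normal to KM, so KM runs along (−sin 40°, cos 40°); with |KM| = 21.3, M = (-54.94, 29.29). Then |BM| = |M − B| = 30.27.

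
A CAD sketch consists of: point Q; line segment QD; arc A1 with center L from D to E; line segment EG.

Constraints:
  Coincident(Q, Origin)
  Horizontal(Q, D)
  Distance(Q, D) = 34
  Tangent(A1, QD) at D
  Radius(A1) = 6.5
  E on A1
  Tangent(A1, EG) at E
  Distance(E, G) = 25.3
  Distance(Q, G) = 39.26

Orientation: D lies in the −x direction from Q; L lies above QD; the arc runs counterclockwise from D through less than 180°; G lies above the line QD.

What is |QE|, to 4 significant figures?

28.13

Q is at the origin; QD is horizontal with |QD| = 34.0 and D on the −x side, so D = (-34.00, 0.000). Tangency of A1 to QD means the radius LD is perpendicular to QD, so L = D + (0, 6.5) = (-34.00, 6.500). Since LE ⟂ EG (tangency), |LG| = √(6.5² + 25.3²) = 26.12 regardless of where E sits on A1. So G lies on both circle(Q, 39.26) and circle(L, 26.12); the above-QD intersection is G = (-24.37, 30.78). E is the foot of the tangent from G: E = (-27.55, 5.682).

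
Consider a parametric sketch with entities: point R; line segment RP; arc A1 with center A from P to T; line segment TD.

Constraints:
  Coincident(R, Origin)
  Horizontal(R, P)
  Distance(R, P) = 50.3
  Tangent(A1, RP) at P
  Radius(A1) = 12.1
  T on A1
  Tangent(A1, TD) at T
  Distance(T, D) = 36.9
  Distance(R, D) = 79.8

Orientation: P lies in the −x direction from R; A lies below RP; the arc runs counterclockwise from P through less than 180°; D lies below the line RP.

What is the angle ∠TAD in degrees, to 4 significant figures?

71.84°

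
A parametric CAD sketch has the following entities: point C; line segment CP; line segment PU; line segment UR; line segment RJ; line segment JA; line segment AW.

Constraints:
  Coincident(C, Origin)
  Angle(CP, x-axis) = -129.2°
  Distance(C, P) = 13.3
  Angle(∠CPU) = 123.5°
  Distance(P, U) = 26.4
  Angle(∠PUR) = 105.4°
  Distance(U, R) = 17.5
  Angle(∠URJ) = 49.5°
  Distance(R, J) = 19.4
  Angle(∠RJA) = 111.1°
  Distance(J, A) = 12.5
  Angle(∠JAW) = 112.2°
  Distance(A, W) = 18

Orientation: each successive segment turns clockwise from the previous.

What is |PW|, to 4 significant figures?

32.84

C is at the origin; CP runs at -129.2° with length 13.3, so P = (-8.406, -10.31). ∠CPU = 123.5° gives PU at 174.3° from the x-axis; with |PU| = 26.4, U = (-34.68, -7.685). ∠PUR = 105.4° gives UR at 99.70° from the x-axis; with |UR| = 17.5, R = (-37.62, 9.565). ∠URJ = 49.5° gives RJ at -30.80° from the x-axis; with |RJ| = 19.4, J = (-20.96, -0.3685). ∠RJA = 111.1° gives JA at -99.70° from the x-axis; with |JA| = 12.5, A = (-23.07, -12.69). ∠JAW = 112.2° gives AW at -167.5° from the x-axis; with |AW| = 18.0, W = (-40.64, -16.59). Then |PW| = |W − P| = 32.84.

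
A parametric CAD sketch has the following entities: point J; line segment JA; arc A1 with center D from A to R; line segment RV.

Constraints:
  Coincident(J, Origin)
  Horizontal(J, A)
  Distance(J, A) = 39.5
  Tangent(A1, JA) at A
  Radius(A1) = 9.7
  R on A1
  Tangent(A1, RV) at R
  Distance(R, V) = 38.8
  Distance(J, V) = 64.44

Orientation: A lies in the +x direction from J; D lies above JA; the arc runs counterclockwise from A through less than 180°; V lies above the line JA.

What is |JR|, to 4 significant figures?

50.37

Checks: |DA| = 9.700 ✓; |DR| = 9.700 ✓; ∠(DR, RV) = 90.00° ✓; |RV| = 38.80 ✓; |JV| = 64.44 ✓.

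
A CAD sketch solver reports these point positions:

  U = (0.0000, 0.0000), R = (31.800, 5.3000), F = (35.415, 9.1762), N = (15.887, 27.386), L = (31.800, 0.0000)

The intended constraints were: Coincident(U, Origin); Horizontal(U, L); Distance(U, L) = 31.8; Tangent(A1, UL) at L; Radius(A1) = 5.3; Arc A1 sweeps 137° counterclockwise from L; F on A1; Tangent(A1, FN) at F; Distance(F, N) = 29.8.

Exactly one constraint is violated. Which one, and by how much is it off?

Distance(F, N) = 29.8 — off by 3.10.

U = (0.00, 0.00) ✓; U.y = 0.00, L.y = 0.00 ✓; |UL| = 31.80 ✓; ∠(RL, LU) = 90.00° ✓; |RL| = 5.300 ✓; bearing(R→F) − bearing(R→L) = 137.0° ✓; |RF| = 5.300 ✓; ∠(RF, FN) = 90.00° ✓; |FN| = 26.70 ✗.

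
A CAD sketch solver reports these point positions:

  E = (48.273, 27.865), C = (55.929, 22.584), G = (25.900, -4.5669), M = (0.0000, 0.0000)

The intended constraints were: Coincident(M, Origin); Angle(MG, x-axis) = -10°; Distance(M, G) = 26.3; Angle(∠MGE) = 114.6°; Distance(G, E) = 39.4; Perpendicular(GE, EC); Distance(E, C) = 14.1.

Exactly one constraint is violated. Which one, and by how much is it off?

Distance(E, C) = 14.1 — off by 4.80.

M = (0.00, 0.00) ✓; MG at -10.00° ✓; |MG| = 26.30 ✓; ∠MGE = 114.6° ✓; |GE| = 39.40 ✓; ∠(GE, EC) = 90.00° ✓; |EC| = 9.301 ✗.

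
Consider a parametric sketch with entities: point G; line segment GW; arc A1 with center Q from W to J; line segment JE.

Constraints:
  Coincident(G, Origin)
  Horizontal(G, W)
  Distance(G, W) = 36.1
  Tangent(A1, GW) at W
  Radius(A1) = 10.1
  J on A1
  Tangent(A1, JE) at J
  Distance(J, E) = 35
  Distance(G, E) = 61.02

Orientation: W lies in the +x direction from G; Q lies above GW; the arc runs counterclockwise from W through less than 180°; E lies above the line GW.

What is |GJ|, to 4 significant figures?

47.55

Checks: |QJ| = 10.10 ✓; ∠(QJ, JE) = 90.00° ✓; |JE| = 35.00 ✓; |GE| = 61.02 ✓.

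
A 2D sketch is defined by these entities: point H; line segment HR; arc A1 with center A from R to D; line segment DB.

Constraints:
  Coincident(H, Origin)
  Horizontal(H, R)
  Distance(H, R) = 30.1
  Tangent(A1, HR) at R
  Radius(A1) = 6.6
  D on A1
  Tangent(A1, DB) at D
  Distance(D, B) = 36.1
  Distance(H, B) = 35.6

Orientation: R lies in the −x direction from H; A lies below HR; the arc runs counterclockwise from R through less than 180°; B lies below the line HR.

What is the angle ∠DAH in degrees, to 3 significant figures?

143°

H is at the origin; HR is horizontal with |HR| = 30.1 and R on the −x side, so R = (-30.1, 0.00). The tangent condition forces AR to be normal to HR, so A = R + (0, -6.6) = (-30.1, -6.60). Since AD ⟂ DB (tangency), |AB| = √(6.6² + 36.1²) = 36.7 regardless of where D sits on A1. So B lies on both circle(H, 35.6) and circle(A, 36.7); the below-HR intersection is B = (-6.79, -34.9). D is the foot of the tangent from B: D = (-34.4, -11.6).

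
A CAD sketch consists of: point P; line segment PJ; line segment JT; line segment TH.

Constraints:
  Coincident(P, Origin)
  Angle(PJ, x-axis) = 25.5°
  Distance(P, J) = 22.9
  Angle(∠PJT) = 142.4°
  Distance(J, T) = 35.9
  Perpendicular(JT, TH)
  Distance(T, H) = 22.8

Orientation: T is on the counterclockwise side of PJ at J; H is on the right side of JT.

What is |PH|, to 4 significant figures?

65.37

P is at the origin; PJ runs at 25.5° with length 22.9, so J = 22.9·(cos 25.5°, sin 25.5°) = (20.67, 9.859). ∠PJT = 142.4°, so JT runs at 25.5° + (180° − 142.4°) = 63.10° from the x-axis; with |JT| = 35.9, T = J + 35.9·(cos 63.10°, sin 63.10°) = (36.91, 41.87). The perpendicularity gives TH at right angles to JT; with |TH| = 22.8 on the right of JT, H = T + 22.8·(0.8918, -0.4524) = (57.24, 31.56). Then |PH| = |H − P| = 65.37.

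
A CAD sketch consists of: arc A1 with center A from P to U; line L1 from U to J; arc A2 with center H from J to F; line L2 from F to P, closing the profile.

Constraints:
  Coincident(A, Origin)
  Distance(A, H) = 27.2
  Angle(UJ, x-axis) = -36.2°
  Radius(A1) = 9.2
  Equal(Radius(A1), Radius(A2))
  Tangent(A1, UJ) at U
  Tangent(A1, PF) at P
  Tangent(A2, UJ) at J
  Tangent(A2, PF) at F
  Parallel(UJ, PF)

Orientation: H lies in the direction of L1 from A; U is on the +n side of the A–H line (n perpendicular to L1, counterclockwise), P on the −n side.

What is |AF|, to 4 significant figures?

28.71

Tangency of A1 to both parallel lines with radius 9.2 puts U and P at A ± 9.2·n: U = (5.434, 7.424), P = (-5.434, -7.424). Equal radii place J and F the same way about H: J = H + 9.2·n = (27.38, -8.640), F = H − 9.2·n = (16.52, -23.49). Then |AF| = |F − A| = 28.71.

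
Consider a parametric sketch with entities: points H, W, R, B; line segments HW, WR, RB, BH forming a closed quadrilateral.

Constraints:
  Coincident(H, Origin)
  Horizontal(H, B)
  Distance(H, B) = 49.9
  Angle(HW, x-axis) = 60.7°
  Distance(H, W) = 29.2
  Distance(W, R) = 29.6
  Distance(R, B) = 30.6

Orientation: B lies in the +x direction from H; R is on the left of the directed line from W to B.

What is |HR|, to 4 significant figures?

52.85

H is at the origin; HB is horizontal with |HB| = 49.9 and B in +x, so B = (49.9, 0). HW runs at 60.7° with |HW| = 29.2, so W = (14.29, 25.46). R is determined by |WR| = 29.6 and |RB| = 30.6 together: it lies at the intersection of circle(W, 29.6) and circle(B, 30.6). With |WB| = 43.78, the foot of the radical line on WB is 21.20 from W and the perpendicular offset is √(29.6² − 21.20²) = 20.66. Taking the left-of-WB solution: R = (43.55, 29.93).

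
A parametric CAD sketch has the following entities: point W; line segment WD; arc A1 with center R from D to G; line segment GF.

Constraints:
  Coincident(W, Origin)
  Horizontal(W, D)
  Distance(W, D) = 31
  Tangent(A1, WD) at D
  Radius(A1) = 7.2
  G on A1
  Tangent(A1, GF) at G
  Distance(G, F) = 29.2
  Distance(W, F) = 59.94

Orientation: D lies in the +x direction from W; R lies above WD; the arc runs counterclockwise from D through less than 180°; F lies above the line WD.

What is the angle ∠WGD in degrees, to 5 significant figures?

23.041°

W is at the origin; W and D share the same y with |WD| = 31.0 and D on the +x side, so D = (31.000, 0.0000). Since A1 is tangent to WD there, RD ⟂ WD, so R = D + (0, 7.2) = (31.000, 7.2000). Since RG ⟂ GF (tangency), |RF| = √(7.2² + 29.2²) = 30.075 regardless of where G sits on A1. So F lies on both circle(W, 59.94) and circle(R, 30.075); the above-WD intersection is F = (53.350, 27.323). G is the foot of the tangent from F: G = (36.959, 3.1582).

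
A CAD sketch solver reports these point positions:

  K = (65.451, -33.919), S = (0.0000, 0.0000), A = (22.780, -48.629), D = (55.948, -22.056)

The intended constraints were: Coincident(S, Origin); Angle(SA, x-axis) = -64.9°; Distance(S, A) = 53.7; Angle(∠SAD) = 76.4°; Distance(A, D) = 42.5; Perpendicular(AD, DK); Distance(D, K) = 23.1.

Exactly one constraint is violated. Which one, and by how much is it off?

Distance(D, K) = 23.1 — off by 7.90.

S = (0.00, 0.00) ✓; SA at -64.90° ✓; |SA| = 53.70 ✓; ∠SAD = 76.40° ✓; |AD| = 42.50 ✓; ∠(AD, DK) = 90.00° ✓; |DK| = 15.20 ✗.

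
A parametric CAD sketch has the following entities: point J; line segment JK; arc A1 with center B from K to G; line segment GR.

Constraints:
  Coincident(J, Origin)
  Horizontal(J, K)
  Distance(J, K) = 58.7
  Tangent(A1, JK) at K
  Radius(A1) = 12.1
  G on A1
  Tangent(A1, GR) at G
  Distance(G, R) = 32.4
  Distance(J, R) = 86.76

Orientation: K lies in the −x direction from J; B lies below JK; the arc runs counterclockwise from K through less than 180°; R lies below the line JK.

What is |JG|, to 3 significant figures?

71.4

J is at the origin; JK is horizontal with |JK| = 58.7 and K on the −x side, so K = (-58.7, 0.00). Since A1 is tangent to JK there, BK ⟂ JK, so B = K + (0, -12.1) = (-58.7, -12.1). Since BG ⟂ GR (tangency), |BR| = √(12.1² + 32.4²) = 34.6 regardless of where G sits on A1. So R lies on both circle(J, 86.76) and circle(B, 34.6); the below-JK intersection is R = (-75.8, -42.1). G is the foot of the tangent from R: G = (-70.6, -10.2).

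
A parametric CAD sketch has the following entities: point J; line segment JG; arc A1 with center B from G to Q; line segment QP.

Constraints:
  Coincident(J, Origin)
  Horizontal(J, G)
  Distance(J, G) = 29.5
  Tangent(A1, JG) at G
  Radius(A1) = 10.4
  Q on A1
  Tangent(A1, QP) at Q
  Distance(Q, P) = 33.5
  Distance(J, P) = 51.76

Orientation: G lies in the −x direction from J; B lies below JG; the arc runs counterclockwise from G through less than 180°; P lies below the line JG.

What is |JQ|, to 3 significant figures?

41.7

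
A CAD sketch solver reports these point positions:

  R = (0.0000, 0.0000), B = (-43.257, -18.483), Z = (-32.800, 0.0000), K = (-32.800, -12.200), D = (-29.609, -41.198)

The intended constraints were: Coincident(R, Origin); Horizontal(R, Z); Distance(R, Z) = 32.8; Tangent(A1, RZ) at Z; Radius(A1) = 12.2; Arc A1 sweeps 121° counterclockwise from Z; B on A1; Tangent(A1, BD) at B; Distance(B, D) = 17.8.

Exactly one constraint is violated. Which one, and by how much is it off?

Distance(B, D) = 17.8 — off by 8.70.

R = (0.00, 0.00) ✓; R.y = 0.00, Z.y = 0.00 ✓; |RZ| = 32.80 ✓; ∠(KZ, ZR) = 90.00° ✓; |KZ| = 12.20 ✓; bearing(K→B) − bearing(K→Z) = 121.0° ✓; |KB| = 12.20 ✓; ∠(KB, BD) = 90.00° ✓; |BD| = 26.50 ✗.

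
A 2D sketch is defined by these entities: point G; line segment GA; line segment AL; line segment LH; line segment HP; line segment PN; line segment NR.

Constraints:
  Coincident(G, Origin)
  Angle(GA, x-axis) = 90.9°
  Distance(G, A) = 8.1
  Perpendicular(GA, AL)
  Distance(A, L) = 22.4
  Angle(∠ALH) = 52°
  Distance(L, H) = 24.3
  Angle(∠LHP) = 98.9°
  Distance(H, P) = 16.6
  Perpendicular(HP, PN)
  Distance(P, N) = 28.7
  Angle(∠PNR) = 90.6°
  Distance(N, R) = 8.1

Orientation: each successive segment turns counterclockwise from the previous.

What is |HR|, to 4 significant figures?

30.01

G is at the origin; GA runs at 90.9° with length 8.1, so A = (-0.1272, 8.099). The perpendicularity gives AL at right angles to GA, so AL runs at -179.1°; with |AL| = 22.4, L = (-22.52, 7.747). ∠ALH = 52.0° gives LH at -51.10° from the x-axis; with |LH| = 24.3, H = (-7.265, -11.16). ∠LHP = 98.9° gives HP at 30.00° from the x-axis; with |HP| = 16.6, P = (7.111, -2.864). HP ⟂ PN, so PN runs at 120.0°; with |PN| = 28.7, N = (-7.239, 21.99). ∠PNR = 90.6° gives NR at -150.6° from the x-axis; with |NR| = 8.1, R = (-14.30, 18.01). Then |HR| = |R − H| = 30.01.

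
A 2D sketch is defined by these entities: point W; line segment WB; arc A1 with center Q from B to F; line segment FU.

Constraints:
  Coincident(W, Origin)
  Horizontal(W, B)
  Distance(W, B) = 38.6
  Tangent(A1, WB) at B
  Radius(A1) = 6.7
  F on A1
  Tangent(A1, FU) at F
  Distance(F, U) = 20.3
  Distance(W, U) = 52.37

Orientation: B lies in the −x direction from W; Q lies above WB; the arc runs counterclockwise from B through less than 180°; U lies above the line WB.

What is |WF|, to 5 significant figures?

34.754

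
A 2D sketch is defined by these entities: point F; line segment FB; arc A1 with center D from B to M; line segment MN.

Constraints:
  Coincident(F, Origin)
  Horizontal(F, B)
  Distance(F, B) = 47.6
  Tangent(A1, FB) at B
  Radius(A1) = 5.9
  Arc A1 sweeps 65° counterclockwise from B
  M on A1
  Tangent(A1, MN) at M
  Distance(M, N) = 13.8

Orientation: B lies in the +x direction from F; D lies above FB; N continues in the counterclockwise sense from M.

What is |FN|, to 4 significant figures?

60.90

On A1, B sits at bearing -90° from D; a 65° counterclockwise sweep puts M at bearing -25°, so M = D + 5.9·(cos -25°, sin -25°) = (52.95, 3.407). Since A1 is tangent to MN there, DM ⟂ MN, so MN runs along (−sin -25°, cos -25°); with |MN| = 13.8, N = (58.78, 15.91). Then |FN| = |N − F| = 60.90.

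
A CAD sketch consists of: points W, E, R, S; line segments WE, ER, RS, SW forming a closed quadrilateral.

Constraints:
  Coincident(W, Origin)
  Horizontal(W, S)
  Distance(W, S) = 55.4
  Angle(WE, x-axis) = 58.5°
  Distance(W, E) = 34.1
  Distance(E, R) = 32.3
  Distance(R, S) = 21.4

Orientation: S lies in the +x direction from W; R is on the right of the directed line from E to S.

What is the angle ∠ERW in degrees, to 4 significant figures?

61.79°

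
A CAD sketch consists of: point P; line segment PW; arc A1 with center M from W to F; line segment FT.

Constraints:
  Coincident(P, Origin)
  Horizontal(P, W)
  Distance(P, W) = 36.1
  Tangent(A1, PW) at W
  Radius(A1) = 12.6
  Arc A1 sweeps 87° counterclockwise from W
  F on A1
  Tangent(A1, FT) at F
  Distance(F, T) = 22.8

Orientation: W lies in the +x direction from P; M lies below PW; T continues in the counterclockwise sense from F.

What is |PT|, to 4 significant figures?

41.27

P is at the origin; PW is horizontal with |PW| = 36.1 and W on the +x side, so W = (36.10, 0.000). Since A1 is tangent to PW there, MW ⟂ PW, so M = W + (0, -12.6) = (36.10, -12.60). On A1, W sits at bearing 90° from M; an 87° counterclockwise sweep puts F at bearing 177°, so F = M + 12.6·(cos 177°, sin 177°) = (23.52, -11.94). Since A1 is tangent to FT there, MF ⟂ FT, so FT runs along (−sin 177°, cos 177°); with |FT| = 22.8, T = (22.32, -34.71). Then |PT| = |T − P| = 41.27.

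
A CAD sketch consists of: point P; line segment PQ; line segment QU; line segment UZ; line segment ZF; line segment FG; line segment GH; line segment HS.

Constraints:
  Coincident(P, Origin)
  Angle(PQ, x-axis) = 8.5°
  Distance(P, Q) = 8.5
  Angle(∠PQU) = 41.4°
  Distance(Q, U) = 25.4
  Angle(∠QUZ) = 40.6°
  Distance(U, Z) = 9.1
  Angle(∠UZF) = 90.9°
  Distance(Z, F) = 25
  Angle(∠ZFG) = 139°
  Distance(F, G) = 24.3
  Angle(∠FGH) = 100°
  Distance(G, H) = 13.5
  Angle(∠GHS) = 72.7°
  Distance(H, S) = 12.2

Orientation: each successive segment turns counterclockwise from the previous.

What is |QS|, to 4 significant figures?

30.61

P is at the origin; PQ runs at 8.5° with length 8.5, so Q = (8.407, 1.256). ∠PQU = 41.4° gives QU at 147.1° from the x-axis; with |QU| = 25.4, U = (-12.92, 15.05). ∠QUZ = 40.6° gives UZ at -73.50° from the x-axis; with |UZ| = 9.1, Z = (-10.34, 6.328). ∠UZF = 90.9° gives ZF at 15.60° from the x-axis; with |ZF| = 25.0, F = (13.74, 13.05). ∠ZFG = 139.0° gives FG at 56.60° from the x-axis; with |FG| = 24.3, G = (27.12, 33.34). ∠FGH = 100.0° gives GH at 136.6° from the x-axis; with |GH| = 13.5, H = (17.31, 42.61). ∠GHS = 72.7° gives HS at -116.1° from the x-axis; with |HS| = 12.2, S = (11.94, 31.66). Then |QS| = |S − Q| = 30.61.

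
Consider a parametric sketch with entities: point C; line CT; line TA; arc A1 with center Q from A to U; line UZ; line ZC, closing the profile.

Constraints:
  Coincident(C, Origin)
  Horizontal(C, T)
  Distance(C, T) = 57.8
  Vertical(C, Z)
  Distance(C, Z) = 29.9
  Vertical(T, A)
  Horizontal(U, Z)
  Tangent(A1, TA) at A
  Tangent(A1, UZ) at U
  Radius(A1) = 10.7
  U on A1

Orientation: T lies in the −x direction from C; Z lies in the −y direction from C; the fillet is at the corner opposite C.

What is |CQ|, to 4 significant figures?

50.86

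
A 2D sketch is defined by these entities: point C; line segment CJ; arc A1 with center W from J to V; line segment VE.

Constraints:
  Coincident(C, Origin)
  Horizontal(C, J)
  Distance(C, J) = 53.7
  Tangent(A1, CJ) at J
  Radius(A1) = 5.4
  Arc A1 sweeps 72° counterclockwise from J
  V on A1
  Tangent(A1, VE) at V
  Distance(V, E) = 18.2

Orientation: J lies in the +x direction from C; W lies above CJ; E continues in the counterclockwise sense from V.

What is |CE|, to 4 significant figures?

67.81

On A1, J sits at bearing -90° from W; a 72° counterclockwise sweep puts V at bearing -18°, so V = W + 5.4·(cos -18°, sin -18°) = (58.84, 3.731). Tangency of A1 to VE means the radius WV is perpendicular to VE, so VE runs along (−sin -18°, cos -18°); with |VE| = 18.2, E = (64.46, 21.04). Then |CE| = |E − C| = 67.81.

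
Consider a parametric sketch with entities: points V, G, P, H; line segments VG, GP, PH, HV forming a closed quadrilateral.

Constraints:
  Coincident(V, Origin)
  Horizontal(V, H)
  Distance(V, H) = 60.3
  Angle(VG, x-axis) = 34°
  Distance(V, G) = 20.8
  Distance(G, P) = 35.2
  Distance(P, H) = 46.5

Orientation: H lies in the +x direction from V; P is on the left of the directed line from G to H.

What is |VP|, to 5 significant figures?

55.122

V is at the origin; V and H share the same y with |VH| = 60.3 and H in +x, so H = (60.3, 0). VG runs at 34.0° with |VG| = 20.8, so G = (17.244, 11.631). P is determined by |GP| = 35.2 and |PH| = 46.5 together: it lies at the intersection of circle(G, 35.2) and circle(H, 46.5). With |GH| = 44.599, the foot of the radical line on GH is 11.950 from G and the perpendicular offset is √(35.2² − 11.950²) = 33.110. Taking the left-of-GH solution: P = (37.415, 40.479).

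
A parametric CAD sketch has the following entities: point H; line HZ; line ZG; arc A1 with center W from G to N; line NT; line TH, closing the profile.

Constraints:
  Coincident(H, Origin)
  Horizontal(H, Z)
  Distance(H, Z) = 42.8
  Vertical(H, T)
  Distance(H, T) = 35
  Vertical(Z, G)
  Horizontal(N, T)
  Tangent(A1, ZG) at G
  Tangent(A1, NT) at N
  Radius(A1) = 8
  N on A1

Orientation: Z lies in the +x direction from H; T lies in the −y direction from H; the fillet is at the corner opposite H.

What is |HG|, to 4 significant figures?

50.60

H is at the origin; H and Z share the same y with |HZ| = 42.8 and Z on the +x side, so Z = (42.80, 0.000). H and T share the same x with |HT| = 35.0 and T on the −y side, so T = (0.000, -35.00). The virtual corner opposite H is at (42.80, -35.00). Tangency of A1 to ZG means the radius WG is perpendicular to ZG and tangency of A1 to NT means the radius WN is perpendicular to NT, with radius 8.0, so the center W sits 8.0 in from both sides at W = (34.80, -27.00). That places the tangent points at G = (42.80, -27.00) on ZG and N = (34.80, -35.00) on NT. Then |HG| = |G − H| = 50.60.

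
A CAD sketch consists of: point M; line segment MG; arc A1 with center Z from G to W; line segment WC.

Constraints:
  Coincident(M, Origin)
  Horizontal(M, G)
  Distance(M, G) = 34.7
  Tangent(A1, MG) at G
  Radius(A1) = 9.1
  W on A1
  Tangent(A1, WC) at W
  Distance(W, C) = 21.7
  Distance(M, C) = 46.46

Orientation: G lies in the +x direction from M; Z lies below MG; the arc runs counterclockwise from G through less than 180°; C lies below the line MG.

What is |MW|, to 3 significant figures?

28.7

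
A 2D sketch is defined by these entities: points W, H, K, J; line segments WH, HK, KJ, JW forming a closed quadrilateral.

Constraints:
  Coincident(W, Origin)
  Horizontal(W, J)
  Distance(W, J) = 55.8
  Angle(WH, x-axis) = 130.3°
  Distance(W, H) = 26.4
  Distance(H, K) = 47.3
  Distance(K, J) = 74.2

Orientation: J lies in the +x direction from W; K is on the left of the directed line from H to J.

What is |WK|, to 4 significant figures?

59.57

Checks: |HK| = 47.30 ✓; |KJ| = 74.20 ✓.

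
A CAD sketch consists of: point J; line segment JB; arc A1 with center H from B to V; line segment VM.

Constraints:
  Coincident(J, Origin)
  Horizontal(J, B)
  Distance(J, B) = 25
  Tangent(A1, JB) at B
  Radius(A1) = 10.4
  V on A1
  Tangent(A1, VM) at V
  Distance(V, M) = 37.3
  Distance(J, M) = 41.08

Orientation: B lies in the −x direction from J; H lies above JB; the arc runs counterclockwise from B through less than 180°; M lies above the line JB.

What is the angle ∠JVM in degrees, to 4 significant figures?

90.84°

Checks: |HV| = 10.40 ✓; ∠(HV, VM) = 90.00° ✓; |VM| = 37.30 ✓; |JM| = 41.08 ✓.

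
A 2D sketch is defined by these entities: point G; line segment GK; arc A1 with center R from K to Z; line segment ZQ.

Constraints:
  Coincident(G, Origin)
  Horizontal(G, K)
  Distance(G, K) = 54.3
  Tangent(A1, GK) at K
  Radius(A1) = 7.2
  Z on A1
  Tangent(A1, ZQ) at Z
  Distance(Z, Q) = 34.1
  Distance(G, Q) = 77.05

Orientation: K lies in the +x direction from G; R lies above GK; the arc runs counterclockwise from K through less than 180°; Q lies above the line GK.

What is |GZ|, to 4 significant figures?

61.76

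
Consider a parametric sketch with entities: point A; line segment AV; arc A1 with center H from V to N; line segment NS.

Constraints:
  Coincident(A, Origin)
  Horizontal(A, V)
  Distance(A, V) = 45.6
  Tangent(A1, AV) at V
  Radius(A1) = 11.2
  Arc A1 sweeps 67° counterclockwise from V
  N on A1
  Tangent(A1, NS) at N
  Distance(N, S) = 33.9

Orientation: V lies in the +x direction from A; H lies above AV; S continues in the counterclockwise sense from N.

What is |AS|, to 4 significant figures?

78.92

On A1, V sits at bearing -90° from H; a 67° counterclockwise sweep puts N at bearing -23°, so N = H + 11.2·(cos -23°, sin -23°) = (55.91, 6.824). The tangent condition forces HN to be normal to NS, so NS runs along (−sin -23°, cos -23°); with |NS| = 33.9, S = (69.16, 38.03). Then |AS| = |S − A| = 78.92.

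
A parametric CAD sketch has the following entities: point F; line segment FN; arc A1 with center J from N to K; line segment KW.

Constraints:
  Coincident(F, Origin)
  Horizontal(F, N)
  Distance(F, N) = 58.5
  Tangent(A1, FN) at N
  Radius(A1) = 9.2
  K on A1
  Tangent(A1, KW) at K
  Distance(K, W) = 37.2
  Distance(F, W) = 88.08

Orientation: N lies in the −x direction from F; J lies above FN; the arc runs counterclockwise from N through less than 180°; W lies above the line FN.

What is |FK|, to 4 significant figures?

54.00

Checks: |JK| = 9.200 ✓; ∠(JK, KW) = 90.00° ✓; |KW| = 37.20 ✓; |FW| = 88.08 ✓.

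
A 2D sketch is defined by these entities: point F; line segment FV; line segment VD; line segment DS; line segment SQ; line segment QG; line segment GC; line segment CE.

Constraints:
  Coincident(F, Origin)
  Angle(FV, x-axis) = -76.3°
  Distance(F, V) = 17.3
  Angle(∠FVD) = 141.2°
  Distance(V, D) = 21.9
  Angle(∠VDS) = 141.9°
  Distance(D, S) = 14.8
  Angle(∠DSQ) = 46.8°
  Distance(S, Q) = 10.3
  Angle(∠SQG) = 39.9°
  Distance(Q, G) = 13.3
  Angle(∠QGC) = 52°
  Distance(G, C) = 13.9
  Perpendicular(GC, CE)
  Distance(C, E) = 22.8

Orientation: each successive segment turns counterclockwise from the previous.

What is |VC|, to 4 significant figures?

37.58

F is at the origin; FV runs at -76.3° with length 17.3, so V = (4.097, -16.81). ∠FVD = 141.2° gives VD at -37.50° from the x-axis; with |VD| = 21.9, D = (21.47, -30.14). ∠VDS = 141.9° gives DS at 0.6000° from the x-axis; with |DS| = 14.8, S = (36.27, -29.98). ∠DSQ = 46.8° gives SQ at 133.8° from the x-axis; with |SQ| = 10.3, Q = (29.14, -22.55). ∠SQG = 39.9° gives QG at -86.10° from the x-axis; with |QG| = 13.3, G = (30.05, -35.82). ∠QGC = 52.0° gives GC at 41.90° from the x-axis; with |GC| = 13.9, C = (40.39, -26.54). Then |VC| = |C − V| = 37.58.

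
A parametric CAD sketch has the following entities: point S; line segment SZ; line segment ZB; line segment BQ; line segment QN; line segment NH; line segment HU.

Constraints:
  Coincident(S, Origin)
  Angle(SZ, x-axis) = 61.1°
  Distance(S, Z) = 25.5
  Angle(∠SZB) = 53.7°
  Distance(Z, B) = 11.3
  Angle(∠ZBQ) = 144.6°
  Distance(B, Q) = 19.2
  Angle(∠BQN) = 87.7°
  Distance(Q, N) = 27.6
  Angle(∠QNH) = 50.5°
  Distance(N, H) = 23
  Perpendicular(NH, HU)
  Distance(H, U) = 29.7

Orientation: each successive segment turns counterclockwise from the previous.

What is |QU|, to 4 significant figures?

10.01

∠QNH = 50.5° gives NH at 84.60° from the x-axis; with |NH| = 23.0, H = (8.745, 11.24). NH ⟂ HU, so HU runs at 174.6°; with |HU| = 29.7, U = (-20.82, 14.03). Then |QU| = |U − Q| = 10.01.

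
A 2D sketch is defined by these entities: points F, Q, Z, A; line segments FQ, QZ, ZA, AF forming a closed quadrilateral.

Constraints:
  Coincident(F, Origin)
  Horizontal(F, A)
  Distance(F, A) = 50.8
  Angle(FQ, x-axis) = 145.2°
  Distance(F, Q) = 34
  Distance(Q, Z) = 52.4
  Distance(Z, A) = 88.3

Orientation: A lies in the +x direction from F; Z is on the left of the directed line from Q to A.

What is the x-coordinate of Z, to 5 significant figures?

-6.4667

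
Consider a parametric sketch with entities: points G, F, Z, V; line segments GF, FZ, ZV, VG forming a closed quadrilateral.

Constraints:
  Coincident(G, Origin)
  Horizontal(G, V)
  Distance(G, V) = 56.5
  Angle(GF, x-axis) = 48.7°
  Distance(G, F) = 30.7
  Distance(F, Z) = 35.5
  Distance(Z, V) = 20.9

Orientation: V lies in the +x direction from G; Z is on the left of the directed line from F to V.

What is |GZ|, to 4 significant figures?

59.48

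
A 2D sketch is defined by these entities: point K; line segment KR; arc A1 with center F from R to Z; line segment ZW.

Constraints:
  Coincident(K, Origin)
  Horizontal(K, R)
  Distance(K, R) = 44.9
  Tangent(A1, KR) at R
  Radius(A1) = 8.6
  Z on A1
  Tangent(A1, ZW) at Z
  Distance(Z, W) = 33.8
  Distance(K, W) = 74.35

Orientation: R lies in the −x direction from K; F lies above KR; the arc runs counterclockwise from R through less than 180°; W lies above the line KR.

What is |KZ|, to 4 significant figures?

41.86

K is at the origin; KR is horizontal with |KR| = 44.9 and R on the −x side, so R = (-44.90, 0.000). Since A1 is tangent to KR there, FR ⟂ KR, so F = R + (0, 8.6) = (-44.90, 8.600). Since FZ ⟂ ZW (tangency), |FW| = √(8.6² + 33.8²) = 34.88 regardless of where Z sits on A1. So W lies on both circle(K, 74.35) and circle(F, 34.88); the above-KR intersection is W = (-64.06, 37.74). Z is the foot of the tangent from W: Z = (-39.10, 14.95).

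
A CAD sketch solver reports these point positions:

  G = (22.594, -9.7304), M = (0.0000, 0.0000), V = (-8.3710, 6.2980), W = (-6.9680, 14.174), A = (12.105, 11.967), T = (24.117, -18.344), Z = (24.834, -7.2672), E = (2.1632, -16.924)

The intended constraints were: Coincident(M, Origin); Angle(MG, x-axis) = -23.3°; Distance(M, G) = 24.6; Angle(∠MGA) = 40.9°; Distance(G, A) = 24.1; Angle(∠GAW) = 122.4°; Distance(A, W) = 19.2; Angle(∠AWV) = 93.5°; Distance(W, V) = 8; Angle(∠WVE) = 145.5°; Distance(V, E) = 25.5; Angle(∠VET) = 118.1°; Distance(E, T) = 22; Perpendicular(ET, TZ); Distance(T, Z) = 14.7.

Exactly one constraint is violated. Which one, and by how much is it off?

Distance(T, Z) = 14.7 — off by 3.60.

M = (0.00, 0.00) ✓; MG at -23.30° ✓; |MG| = 24.60 ✓; ∠MGA = 40.90° ✓; |GA| = 24.10 ✓; ∠GAW = 122.4° ✓; |AW| = 19.20 ✓; ∠AWV = 93.50° ✓; |WV| = 8.000 ✓; ∠WVE = 145.5° ✓; |VE| = 25.50 ✓; ∠VET = 118.1° ✓; |ET| = 22.00 ✓; ∠(ET, TZ) = 90.00° ✓; |TZ| = 11.10 ✗.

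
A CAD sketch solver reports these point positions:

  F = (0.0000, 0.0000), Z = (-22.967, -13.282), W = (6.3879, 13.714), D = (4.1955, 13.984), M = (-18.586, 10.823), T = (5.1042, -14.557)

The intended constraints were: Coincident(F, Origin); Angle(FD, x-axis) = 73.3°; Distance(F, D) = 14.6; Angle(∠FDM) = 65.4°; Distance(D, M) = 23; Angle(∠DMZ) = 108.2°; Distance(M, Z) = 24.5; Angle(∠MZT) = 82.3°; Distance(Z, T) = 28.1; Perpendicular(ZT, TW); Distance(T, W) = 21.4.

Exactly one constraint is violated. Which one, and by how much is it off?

Distance(T, W) = 21.4 — off by 6.90.

F = (0.00, 0.00) ✓; FD at 73.30° ✓; |FD| = 14.60 ✓; ∠FDM = 65.40° ✓; |DM| = 23.00 ✓; ∠DMZ = 108.2° ✓; |MZ| = 24.50 ✓; ∠MZT = 82.30° ✓; |ZT| = 28.10 ✓; ∠(ZT, TW) = 90.00° ✓; |TW| = 28.30 ✗.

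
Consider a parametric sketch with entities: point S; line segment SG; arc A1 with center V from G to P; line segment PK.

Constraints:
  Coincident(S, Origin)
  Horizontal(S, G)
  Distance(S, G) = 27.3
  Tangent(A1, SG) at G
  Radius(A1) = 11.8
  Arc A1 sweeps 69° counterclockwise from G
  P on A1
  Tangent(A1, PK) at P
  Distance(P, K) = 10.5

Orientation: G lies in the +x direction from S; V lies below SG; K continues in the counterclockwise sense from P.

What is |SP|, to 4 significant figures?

17.96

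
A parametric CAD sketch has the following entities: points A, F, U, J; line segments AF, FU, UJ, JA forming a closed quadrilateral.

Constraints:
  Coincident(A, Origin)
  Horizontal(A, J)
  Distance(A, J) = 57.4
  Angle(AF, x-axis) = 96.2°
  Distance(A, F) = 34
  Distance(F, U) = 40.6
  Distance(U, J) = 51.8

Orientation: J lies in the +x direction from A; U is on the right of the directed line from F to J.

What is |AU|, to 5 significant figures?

8.1772

Checks: |FU| = 40.60 ✓; |UJ| = 51.80 ✓.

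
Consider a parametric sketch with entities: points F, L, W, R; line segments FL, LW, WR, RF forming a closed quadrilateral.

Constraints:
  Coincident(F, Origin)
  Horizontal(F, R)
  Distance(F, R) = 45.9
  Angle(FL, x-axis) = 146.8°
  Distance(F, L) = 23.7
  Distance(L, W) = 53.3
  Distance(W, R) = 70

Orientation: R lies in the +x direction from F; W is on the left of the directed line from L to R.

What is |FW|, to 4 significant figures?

59.14

Checks: |LW| = 53.30 ✓; |WR| = 70.00 ✓.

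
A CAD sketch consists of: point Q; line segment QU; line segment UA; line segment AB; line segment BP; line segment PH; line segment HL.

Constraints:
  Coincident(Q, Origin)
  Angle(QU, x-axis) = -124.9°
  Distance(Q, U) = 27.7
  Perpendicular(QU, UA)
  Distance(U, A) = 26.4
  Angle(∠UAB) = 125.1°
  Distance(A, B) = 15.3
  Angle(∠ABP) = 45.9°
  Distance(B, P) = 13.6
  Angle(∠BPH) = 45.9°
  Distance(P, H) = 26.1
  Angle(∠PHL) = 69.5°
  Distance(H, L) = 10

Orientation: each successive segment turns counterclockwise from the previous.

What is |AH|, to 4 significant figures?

17.07

Q is at the origin; QU runs at -124.9° with length 27.7, so U = (-15.85, -22.72). QU is perpendicular to UA, so UA runs at -34.90°; with |UA| = 26.4, A = (5.804, -37.82). ∠UAB = 125.1° gives AB at 20.00° from the x-axis; with |AB| = 15.3, B = (20.18, -32.59). ∠ABP = 45.9° gives BP at 154.1° from the x-axis; with |BP| = 13.6, P = (7.947, -26.65). ∠BPH = 45.9° gives PH at -71.80° from the x-axis; with |PH| = 26.1, H = (16.10, -51.44). Then |AH| = |H − A| = 17.07.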